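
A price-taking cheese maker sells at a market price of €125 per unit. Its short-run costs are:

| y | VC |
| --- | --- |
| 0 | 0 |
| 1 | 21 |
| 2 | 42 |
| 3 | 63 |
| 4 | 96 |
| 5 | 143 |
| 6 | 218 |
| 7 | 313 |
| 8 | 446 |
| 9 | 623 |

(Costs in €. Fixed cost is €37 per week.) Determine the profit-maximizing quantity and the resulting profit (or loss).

Profit at each row (π = 125y − TC): y=0: -37; y=1: 67; y=2: 171; y=3: 275; y=4: 367; y=5: 445; y=6: 495; y=7: 525; y=8: 517; y=9: 465.
Profit is maximized at y = 7. AVC there is 313/7 = €44.71 ≤ P, so producing beats shutting down (which would give -€37).

y = 7; profit = €525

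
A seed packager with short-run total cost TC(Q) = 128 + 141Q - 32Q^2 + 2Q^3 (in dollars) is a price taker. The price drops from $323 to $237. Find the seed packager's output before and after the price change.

Output falls from 13 to 12

AVC = 141 - 32Q + 2Q^2, minimized at Q = 8 where min AVC = $13. MC = 141 - 64Q + 6Q^2.
At P = $323 ≥ min AVC, set P = MC on the rising branch: Q = 13.
At P = $237 ≥ min AVC, set P = MC: Q = 12. The firm stays open but cuts output.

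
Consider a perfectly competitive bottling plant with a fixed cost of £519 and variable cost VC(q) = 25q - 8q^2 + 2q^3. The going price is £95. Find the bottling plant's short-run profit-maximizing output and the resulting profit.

AVC = 25 - 8q + 2q^2 has its minimum £17 at q = 2; price £95 clears that bar, so the firm operates.
With MC = 25 - 16q + 6q^2, P = MC on the upward-sloping part at q* = 5.
TR = 95·5 = 475. TC = 519 + 175 = 694. Profit = 475 − 694 = -£219.
By producing, the firm covers all variable cost plus £300 of fixed cost; shutting down would lose the full £519.

Profit = -£219 at q = 5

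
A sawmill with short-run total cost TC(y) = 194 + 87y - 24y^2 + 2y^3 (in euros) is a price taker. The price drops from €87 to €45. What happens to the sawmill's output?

AVC = 87 - 24y + 2y^2, minimized at y = 6 where min AVC = €15. MC = 87 - 48y + 6y^2.
With P = €87 above the shutdown price, P = MC gives y = 8.
At P = €45 ≥ min AVC, set P = MC: y = 7. The firm stays open but cuts output.

Output falls from 8 to 7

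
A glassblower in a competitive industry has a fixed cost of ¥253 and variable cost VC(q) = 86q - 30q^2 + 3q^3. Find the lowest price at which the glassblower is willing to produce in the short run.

The shutdown price is the minimum of AVC. VC = 86q - 30q^2 + 3q^3, so AVC = 86 - 30q + 3q^2.
At the minimum of AVC, MC = AVC. MC = 86 - 60q + 9q^2; setting MC = AVC gives 6q^2 - 30q = 0, so q = 5. min AVC = 11.
So the shutdown price is ¥11.

¥11 per unit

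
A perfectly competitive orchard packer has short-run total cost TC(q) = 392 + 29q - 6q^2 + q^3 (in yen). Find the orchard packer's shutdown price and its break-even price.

Shutdown price = ¥20; break-even price = ¥92

AVC = 29 - 6q + q^2; minimized at q = 3, giving min AVC = ¥20. That is the shutdown price.
ATC = 392/q + 29 - 6q + q^2. Setting dATC/dq = −392/q^2 − 6 + 2q = 0 gives q = 7 (since 2·7^3 − 6·7^2 = 392).
min ATC = 392/7 + 29 − 6·7 + 7^2 = ¥92. That is the break-even price.
Between these two prices the firm operates at a loss; above ¥92 it earns a profit.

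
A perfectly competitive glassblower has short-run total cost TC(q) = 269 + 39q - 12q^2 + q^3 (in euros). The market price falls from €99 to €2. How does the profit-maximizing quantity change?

Output falls from 10 to 0 (the firm shuts down)

MC = 39 - 24q + 3q^2; the shutdown threshold is min AVC = €3 (at q = 6).
At P = €99 ≥ min AVC, set P = MC on the rising branch: q = 10.
At P = €2 < min AVC = €3, price no longer covers variable cost at any output, so the firm shuts down: q = 0.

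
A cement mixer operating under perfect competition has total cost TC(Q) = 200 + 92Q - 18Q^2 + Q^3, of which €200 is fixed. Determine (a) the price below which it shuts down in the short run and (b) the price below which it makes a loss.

AVC = 92 - 18Q + Q^2; minimized at Q = 9, giving min AVC = €11. That is the shutdown price.
ATC = 200/Q + 92 - 18Q + Q^2. Setting dATC/dQ = −200/Q^2 − 18 + 2Q = 0 gives Q = 10 (since 2·10^3 − 18·10^2 = 200).
min ATC = 200/10 + 92 − 18·10 + 10^2 = €32. That is the break-even price.
For €11 ≤ P < €32 the firm produces at a loss; below €11 it shuts down.

Shutdown price = €11; break-even price = €32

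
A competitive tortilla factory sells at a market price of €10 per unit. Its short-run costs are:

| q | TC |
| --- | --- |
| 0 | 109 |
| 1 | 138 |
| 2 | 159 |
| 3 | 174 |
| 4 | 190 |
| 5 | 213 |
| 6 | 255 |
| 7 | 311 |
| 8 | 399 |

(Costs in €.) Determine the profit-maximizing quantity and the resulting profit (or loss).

q = 0 (shut down); profit = -€109

Compute π = P·q − TC at each output: q=0: -109; q=1: -128; q=2: -139; q=3: -144; q=4: -150; q=5: -163; q=6: -195; q=7: -241; q=8: -319.
Profit is highest at q = 0. Equivalently, the lowest AVC in the table is 81/4 ≈ €20.25 at q = 4, and P = €10 falls below it — price never covers variable cost, so the firm shuts down and loses only its fixed cost.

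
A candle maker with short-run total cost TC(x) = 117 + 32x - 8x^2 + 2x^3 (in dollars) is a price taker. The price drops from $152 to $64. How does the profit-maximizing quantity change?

MC = 32 - 16x + 6x^2; the shutdown threshold is min AVC = $24 (at x = 2).
At P = $152 ≥ min AVC, set P = MC on the rising branch: x = 6.
At P = $64 ≥ min AVC, set P = MC: x = 4. The firm stays open but cuts output.

Output falls from 6 to 4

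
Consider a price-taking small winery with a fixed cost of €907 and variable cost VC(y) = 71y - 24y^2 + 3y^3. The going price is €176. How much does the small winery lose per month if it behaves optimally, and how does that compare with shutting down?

AVC = 71 - 24y + 3y^2; min AVC = €23 at y = 4. Since P = €176 ≥ min AVC, the firm produces.
MC = 71 - 48y + 9y^2. Setting P = MC and taking the root on the rising branch gives y* = 7.
TR = 176·7 = 1232. TC = 907 + 350 = 1257. Profit = 1232 − 1257 = -€25.
That loss of €25 beats the €907 the firm would lose by shutting down; producing recovers €882 of fixed cost.

Profit = -€25 at y = 7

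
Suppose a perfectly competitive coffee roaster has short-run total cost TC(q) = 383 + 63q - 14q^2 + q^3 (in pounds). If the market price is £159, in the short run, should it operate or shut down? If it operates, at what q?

Variable cost is VC = 63q - 14q^2 + q^3, so AVC = VC/q = 63 - 14q + q^2 and MC = dTC/dq = 63 - 28q + 3q^2.
The AVC parabola has its vertex at q = 14/2 = 7, where AVC = 63 - 14·7 + 7^2 = £14.
P = £159 exceeds min AVC = £14, so the firm stays open.
Solving P = MC: -96 - 28q + 3q^2 = 0 ⇒ q = -8/3 or 12. On the upward-sloping branch, q* = 12.
Check: AVC at q = 12 is £39 ≤ P, so revenue covers variable cost.
Profit = P·q − TC = 159·12 − 851 = £1057.

Produce at q = 12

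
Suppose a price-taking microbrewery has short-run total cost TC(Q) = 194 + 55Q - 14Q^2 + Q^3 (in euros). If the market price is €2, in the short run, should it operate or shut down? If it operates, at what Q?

Shut down

Variable cost is VC = 55Q - 14Q^2 + Q^3, so AVC = VC/Q = 55 - 14Q + Q^2 and MC = dTC/dQ = 55 - 28Q + 3Q^2.
The AVC parabola has its vertex at Q = 14/2 = 7, where AVC = 55 - 14·7 + 7^2 = €6.
With P < min AVC (€2 < €6), every unit sold adds to the loss.
The firm minimizes its loss by shutting down and losing only its fixed cost of €194.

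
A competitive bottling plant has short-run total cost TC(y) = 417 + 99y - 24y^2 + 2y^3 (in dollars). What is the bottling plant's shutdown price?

$27 per unit

Short-run supply begins at min AVC. From VC = 99y - 24y^2 + 2y^3, AVC = 99 - 24y + 2y^2.
dAVC/dy = -24 + 4y = 0 gives y = 6. min AVC = 99 - 24·6 + 2·6^2 = 27.
The firm shuts down for any P below $27.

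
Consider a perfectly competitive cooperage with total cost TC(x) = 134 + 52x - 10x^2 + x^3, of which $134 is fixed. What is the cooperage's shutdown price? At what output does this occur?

$27 per unit, at x = 5

The firm shuts down when price falls below the minimum of average variable cost. AVC = VC/x = 52 - 10x + x^2.
At the minimum of AVC, MC = AVC. MC = 52 - 20x + 3x^2; setting MC = AVC gives 2x^2 - 10x = 0, so x = 5. min AVC = 27.
The firm shuts down for any P below $27.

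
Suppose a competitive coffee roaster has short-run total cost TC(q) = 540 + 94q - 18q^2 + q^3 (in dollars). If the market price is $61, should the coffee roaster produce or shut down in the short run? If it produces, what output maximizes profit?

Variable cost is VC = 94q - 18q^2 + q^3, so AVC = VC/q = 94 - 18q + q^2 and MC = dTC/dq = 94 - 36q + 3q^2.
AVC hits its minimum where MC = AVC, at q = 9, giving min AVC = 94 - 18·9 + 9^2 = $13.
P = $61 exceeds min AVC = $13, so the firm stays open.
Set P = MC: 61 = 94 - 36q + 3q^2 → 33 - 36q + 3q^2 = 0. The roots are q = 1 and q = 11; the profit-maximizing output is on the rising part of MC, so q* = 11.
Check: AVC at q = 11 is $17 ≤ P, so revenue covers variable cost.
Profit = P·q − TC = 61·11 − 727 = -$56, a loss, but smaller than the $540 fixed cost the firm would lose by shutting down.

Produce at q = 11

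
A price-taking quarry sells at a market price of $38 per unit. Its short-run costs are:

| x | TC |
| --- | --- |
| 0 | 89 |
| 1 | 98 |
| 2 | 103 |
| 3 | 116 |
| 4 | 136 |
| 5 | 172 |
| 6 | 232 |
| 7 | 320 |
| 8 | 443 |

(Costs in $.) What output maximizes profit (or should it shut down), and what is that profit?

x = 5; profit = $18

Profit at each row (π = 38x − TC): x=0: -89; x=1: -60; x=2: -27; x=3: -2; x=4: 16; x=5: 18; x=6: -4; x=7: -54; x=8: -139.
Profit is maximized at x = 5. AVC there is 83/5 = $16.60 ≤ P, so producing beats shutting down (which would give -$89).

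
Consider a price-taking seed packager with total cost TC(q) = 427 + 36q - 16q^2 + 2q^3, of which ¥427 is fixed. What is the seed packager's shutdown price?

The firm shuts down when price falls below the minimum of average variable cost. AVC = VC/q = 36 - 16q + 2q^2.
dAVC/dq = -16 + 4q = 0 gives q = 4. min AVC = 36 - 16·4 + 2·4^2 = 4.
The firm shuts down for any P below ¥4.

¥4 per unit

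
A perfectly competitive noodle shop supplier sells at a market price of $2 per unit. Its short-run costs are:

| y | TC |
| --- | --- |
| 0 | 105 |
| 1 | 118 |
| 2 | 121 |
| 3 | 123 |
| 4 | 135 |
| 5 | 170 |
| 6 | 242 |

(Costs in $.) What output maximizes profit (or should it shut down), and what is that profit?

y = 0 (shut down); profit = -$105

Compute π = P·y − TC at each output: y=0: -105; y=1: -116; y=2: -117; y=3: -117; y=4: -127; y=5: -160; y=6: -230.
Profit is highest at y = 0. Equivalently, the lowest AVC in the table is 18/3 ≈ $6 at y = 3, and P = $2 falls below it — price never covers variable cost, so the firm shuts down and loses only its fixed cost.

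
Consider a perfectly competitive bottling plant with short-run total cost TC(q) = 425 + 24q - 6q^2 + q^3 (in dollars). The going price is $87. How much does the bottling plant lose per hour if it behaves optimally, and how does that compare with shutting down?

AVC = 24 - 6q + q^2; min AVC = $15 at q = 3. Since P = $87 ≥ min AVC, the firm produces.
MC = 24 - 12q + 3q^2. Setting P = MC and taking the root on the rising branch gives q* = 7.
TR = 87·7 = 609. TC = 425 + 217 = 642. Profit = 609 − 642 = -$33.
Shutting down would mean losing the fixed cost of $425, so operating at a loss of $33 is better by $392.

Profit = -$33 at q = 7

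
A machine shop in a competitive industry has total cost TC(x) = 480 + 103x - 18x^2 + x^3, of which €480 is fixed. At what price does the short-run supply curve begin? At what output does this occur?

Short-run supply begins at min AVC. From VC = 103x - 18x^2 + x^3, AVC = 103 - 18x + x^2.
At the minimum of AVC, MC = AVC. MC = 103 - 36x + 3x^2; setting MC = AVC gives 2x^2 - 18x = 0, so x = 9. min AVC = 22.
For P < €22 the firm produces nothing.

€22 per unit, at x = 9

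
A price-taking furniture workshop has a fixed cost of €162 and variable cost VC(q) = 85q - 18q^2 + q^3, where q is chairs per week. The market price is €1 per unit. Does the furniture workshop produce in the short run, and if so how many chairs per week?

Shut down

Strip out fixed cost: VC = 85q - 18q^2 + q^3. Then AVC = 85 - 18q + q^2 and MC = 85 - 36q + 3q^2.
AVC hits its minimum where MC = AVC, at q = 9, giving min AVC = 85 - 18·9 + 9^2 = €4.
With P < min AVC (€1 < €4), every unit sold adds to the loss.
Best response: produce nothing and absorb the €162 fixed cost.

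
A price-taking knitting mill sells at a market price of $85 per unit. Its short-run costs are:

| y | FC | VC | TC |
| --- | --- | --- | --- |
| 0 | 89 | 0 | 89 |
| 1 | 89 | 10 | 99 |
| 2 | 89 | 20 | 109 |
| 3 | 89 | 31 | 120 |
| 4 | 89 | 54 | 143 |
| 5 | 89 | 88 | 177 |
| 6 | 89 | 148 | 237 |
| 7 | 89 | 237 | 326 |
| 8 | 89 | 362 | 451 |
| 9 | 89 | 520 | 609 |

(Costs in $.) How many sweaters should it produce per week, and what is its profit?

Profit at each row (π = 85y − TC): y=0: -89; y=1: -14; y=2: 61; y=3: 135; y=4: 197; y=5: 248; y=6: 273; y=7: 269; y=8: 229; y=9: 156.
Profit is maximized at y = 6. AVC there is 148/6 = $24.67 ≤ P, so producing beats shutting down (which would give -$89).

y = 6; profit = $273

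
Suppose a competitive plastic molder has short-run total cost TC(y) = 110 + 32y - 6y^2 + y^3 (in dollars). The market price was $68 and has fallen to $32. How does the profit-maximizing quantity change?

MC = 32 - 12y + 3y^2; the shutdown threshold is min AVC = $23 (at y = 3).
At P = $68 ≥ min AVC, set P = MC on the rising branch: y = 6.
At P = $32 ≥ min AVC, set P = MC: y = 4. The firm stays open but cuts output.

Output falls from 6 to 4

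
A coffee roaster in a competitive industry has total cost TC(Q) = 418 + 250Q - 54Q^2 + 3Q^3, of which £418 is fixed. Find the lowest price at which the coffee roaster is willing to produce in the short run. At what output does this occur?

£7 per unit, at Q = 9

Short-run supply begins at min AVC. From VC = 250Q - 54Q^2 + 3Q^3, AVC = 250 - 54Q + 3Q^2.
dAVC/dQ = -54 + 6Q = 0 gives Q = 9. min AVC = 250 - 54·9 + 3·9^2 = 7.
For P < £7 the firm produces nothing.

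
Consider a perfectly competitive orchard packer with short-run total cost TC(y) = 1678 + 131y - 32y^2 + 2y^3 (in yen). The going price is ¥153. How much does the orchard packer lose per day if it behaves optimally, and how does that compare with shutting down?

AVC = 131 - 32y + 2y^2 has its minimum ¥3 at y = 8; price ¥153 clears that bar, so the firm operates.
MC = 131 - 64y + 6y^2. Setting P = MC and taking the root on the rising branch gives y* = 11.
TR = 153·11 = 1683. TC = 1678 + 231 = 1909. Profit = 1683 − 1909 = -¥226.
That loss of ¥226 beats the ¥1678 the firm would lose by shutting down; producing recovers ¥1452 of fixed cost.

Profit = -¥226 at y = 11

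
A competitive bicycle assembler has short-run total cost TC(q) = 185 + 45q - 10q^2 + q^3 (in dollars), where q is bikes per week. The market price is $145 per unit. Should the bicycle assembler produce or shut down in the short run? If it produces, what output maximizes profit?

Strip out fixed cost: VC = 45q - 10q^2 + q^3. Then AVC = 45 - 10q + q^2 and MC = 45 - 20q + 3q^2.
The AVC parabola has its vertex at q = 10/2 = 5, where AVC = 45 - 10·5 + 5^2 = $20.
P = $145 exceeds min AVC = $20, so the firm stays open.
Set P = MC: 145 = 45 - 20q + 3q^2 → -100 - 20q + 3q^2 = 0. The roots are q = -10/3 and q = 10; the profit-maximizing output is on the rising part of MC, so q* = 10.
Check: AVC at q = 10 is $45 ≤ P, so revenue covers variable cost.
Profit = P·q − TC = 145·10 − 635 = $815.

Produce at q = 10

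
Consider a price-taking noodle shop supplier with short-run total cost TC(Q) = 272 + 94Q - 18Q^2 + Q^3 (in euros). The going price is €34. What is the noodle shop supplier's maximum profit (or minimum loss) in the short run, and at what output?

Profit = -€72 at Q = 10

AVC = 94 - 18Q + Q^2; min AVC = €13 at Q = 9. Since P = €34 ≥ min AVC, the firm produces.
With MC = 94 - 36Q + 3Q^2, P = MC on the upward-sloping part at Q* = 10.
TR = 34·10 = 340. TC = 272 + 140 = 412. Profit = 340 − 412 = -€72.
By producing, the firm covers all variable cost plus €200 of fixed cost; shutting down would lose the full €272.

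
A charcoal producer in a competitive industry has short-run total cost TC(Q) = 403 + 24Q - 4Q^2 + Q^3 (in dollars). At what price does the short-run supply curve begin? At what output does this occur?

The shutdown price is the minimum of AVC. VC = 24Q - 4Q^2 + Q^3, so AVC = 24 - 4Q + Q^2.
At the minimum of AVC, MC = AVC. MC = 24 - 8Q + 3Q^2; setting MC = AVC gives 2Q^2 - 4Q = 0, so Q = 2. min AVC = 20.
The firm shuts down for any P below $20.

$20 per unit, at Q = 2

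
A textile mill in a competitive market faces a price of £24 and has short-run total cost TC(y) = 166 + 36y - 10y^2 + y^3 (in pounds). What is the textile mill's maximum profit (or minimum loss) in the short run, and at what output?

AVC = 36 - 10y + y^2; min AVC = £11 at y = 5. Since P = £24 ≥ min AVC, the firm produces.
MC = 36 - 20y + 3y^2. Setting P = MC and taking the root on the rising branch gives y* = 6.
TR = 24·6 = 144. TC = 166 + 72 = 238. Profit = 144 − 238 = -£94.
Shutting down would mean losing the fixed cost of £166, so operating at a loss of £94 is better by £72.

Profit = -£94 at y = 6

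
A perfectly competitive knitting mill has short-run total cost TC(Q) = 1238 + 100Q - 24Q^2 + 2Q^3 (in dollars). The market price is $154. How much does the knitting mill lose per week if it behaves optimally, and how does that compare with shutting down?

AVC = 100 - 24Q + 2Q^2 has its minimum $28 at Q = 6; price $154 clears that bar, so the firm operates.
With MC = 100 - 48Q + 6Q^2, P = MC on the upward-sloping part at Q* = 9.
TR = 154·9 = 1386. TC = 1238 + 414 = 1652. Profit = 1386 − 1652 = -$266.
That loss of $266 beats the $1238 the firm would lose by shutting down; producing recovers $972 of fixed cost.

Profit = -$266 at Q = 9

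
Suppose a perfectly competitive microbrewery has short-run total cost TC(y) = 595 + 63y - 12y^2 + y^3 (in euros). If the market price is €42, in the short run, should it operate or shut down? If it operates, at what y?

Variable cost is VC = 63y - 12y^2 + y^3, so AVC = VC/y = 63 - 12y + y^2 and MC = dTC/dy = 63 - 24y + 3y^2.
AVC hits its minimum where MC = AVC, at y = 6, giving min AVC = 63 - 12·6 + 6^2 = €27.
Because €42 ≥ €27, revenue can cover variable cost; the firm operates.
Set P = MC: 42 = 63 - 24y + 3y^2 → 21 - 24y + 3y^2 = 0. The roots are y = 1 and y = 7; the profit-maximizing output is on the rising part of MC, so y* = 7.
Check: AVC at y = 7 is €28 ≤ P, so revenue covers variable cost.
Profit = P·y − TC = 42·7 − 791 = -€497, a loss, but smaller than the €595 fixed cost the firm would lose by shutting down.

Produce at y = 7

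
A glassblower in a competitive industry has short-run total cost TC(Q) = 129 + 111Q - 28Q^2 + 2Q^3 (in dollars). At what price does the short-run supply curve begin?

The firm shuts down when price falls below the minimum of average variable cost. AVC = VC/Q = 111 - 28Q + 2Q^2.
At the minimum of AVC, MC = AVC. MC = 111 - 56Q + 6Q^2; setting MC = AVC gives 4Q^2 - 28Q = 0, so Q = 7. min AVC = 13.
For P < $13 the firm produces nothing.

$13 per unit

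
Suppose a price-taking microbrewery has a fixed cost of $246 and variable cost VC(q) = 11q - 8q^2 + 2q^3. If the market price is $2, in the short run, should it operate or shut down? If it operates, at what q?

Variable cost is VC = 11q - 8q^2 + 2q^3, so AVC = VC/q = 11 - 8q + 2q^2 and MC = dTC/dq = 11 - 16q + 6q^2.
The AVC parabola has its vertex at q = 8/4 = 2, where AVC = 11 - 8·2 + 2·2^2 = $3.
P = $2 lies below min AVC = $3; no output level covers variable cost.
Best response: produce nothing and absorb the $246 fixed cost.

Shut down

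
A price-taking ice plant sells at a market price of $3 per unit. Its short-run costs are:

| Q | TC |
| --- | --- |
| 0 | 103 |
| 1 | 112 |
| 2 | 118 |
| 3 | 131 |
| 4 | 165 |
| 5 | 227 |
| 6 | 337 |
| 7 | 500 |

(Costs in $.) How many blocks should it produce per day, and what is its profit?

Profit at each row (π = 3Q − TC): Q=0: -103; Q=1: -109; Q=2: -112; Q=3: -122; Q=4: -153; Q=5: -212; Q=6: -319; Q=7: -479.
Profit is highest at Q = 0. Equivalently, the lowest AVC in the table is 15/2 ≈ $7.50 at Q = 2, and P = $3 falls below it — price never covers variable cost, so the firm shuts down and loses only its fixed cost.

Q = 0 (shut down); profit = -$103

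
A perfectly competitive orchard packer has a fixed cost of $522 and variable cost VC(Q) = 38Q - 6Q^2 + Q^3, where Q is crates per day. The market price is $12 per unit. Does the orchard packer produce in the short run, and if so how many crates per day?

From TC, MC = TC'(Q) = 38 - 12Q + 3Q^2 and AVC = VC/Q = 38 - 6Q + Q^2.
AVC is minimized where dAVC/dQ = -6 + 2Q = 0, at Q = 3; min AVC = 38 - 6·3 + 3^2 = $29.
Since P = $12 < min AVC = $29, price fails to cover variable cost at any output.
Best response: produce nothing and absorb the $522 fixed cost.

Shut down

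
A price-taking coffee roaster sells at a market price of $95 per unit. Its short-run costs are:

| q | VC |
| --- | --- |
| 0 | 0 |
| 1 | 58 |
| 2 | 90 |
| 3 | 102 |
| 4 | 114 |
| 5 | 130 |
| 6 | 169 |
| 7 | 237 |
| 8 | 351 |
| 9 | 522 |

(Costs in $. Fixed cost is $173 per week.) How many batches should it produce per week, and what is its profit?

Tabulate TR − TC: q=0: -173; q=1: -136; q=2: -73; q=3: 10; q=4: 93; q=5: 172; q=6: 228; q=7: 255; q=8: 236; q=9: 160.
Profit is maximized at q = 7. AVC there is 237/7 = $33.86 ≤ P, so producing beats shutting down (which would give -$173).

q = 7; profit = $255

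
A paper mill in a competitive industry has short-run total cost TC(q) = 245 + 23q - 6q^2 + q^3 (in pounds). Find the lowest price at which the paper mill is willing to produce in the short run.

£14 per unit

The shutdown price is the minimum of AVC. VC = 23q - 6q^2 + q^3, so AVC = 23 - 6q + q^2.
dAVC/dq = -6 + 2q = 0 gives q = 3. min AVC = 23 - 6·3 + 3^2 = 14.
For P < £14 the firm produces nothing.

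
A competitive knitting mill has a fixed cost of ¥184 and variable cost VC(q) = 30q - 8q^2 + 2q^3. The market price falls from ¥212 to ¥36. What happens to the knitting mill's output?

AVC = 30 - 8q + 2q^2, minimized at q = 2 where min AVC = ¥22. MC = 30 - 16q + 6q^2.
At P = ¥212 ≥ min AVC, set P = MC on the rising branch: q = 7.
At P = ¥36 ≥ min AVC, set P = MC: q = 3. The firm stays open but cuts output.

Output falls from 7 to 3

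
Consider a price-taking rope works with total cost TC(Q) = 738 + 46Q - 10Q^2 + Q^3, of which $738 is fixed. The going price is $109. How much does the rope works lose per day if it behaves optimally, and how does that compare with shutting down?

Profit = -$90 at Q = 9

AVC = 46 - 10Q + Q^2 has its minimum $21 at Q = 5; price $109 clears that bar, so the firm operates.
With MC = 46 - 20Q + 3Q^2, P = MC on the upward-sloping part at Q* = 9.
TR = 109·9 = 981. TC = 738 + 333 = 1071. Profit = 981 − 1071 = -$90.
Shutting down would mean losing the fixed cost of $738, so operating at a loss of $90 is better by $648.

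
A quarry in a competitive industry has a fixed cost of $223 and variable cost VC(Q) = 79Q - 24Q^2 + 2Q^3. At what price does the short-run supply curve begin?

$7 per unit

Short-run supply begins at min AVC. From VC = 79Q - 24Q^2 + 2Q^3, AVC = 79 - 24Q + 2Q^2.
At the minimum of AVC, MC = AVC. MC = 79 - 48Q + 6Q^2; setting MC = AVC gives 4Q^2 - 24Q = 0, so Q = 6. min AVC = 7.
So the shutdown price is $7.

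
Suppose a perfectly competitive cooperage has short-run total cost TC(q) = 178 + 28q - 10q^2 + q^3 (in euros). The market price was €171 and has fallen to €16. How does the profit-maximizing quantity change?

Output falls from 11 to 6

MC = 28 - 20q + 3q^2; the shutdown threshold is min AVC = €3 (at q = 5).
With P = €171 above the shutdown price, P = MC gives q = 11.
At P = €16 ≥ min AVC, set P = MC: q = 6. The firm stays open but cuts output.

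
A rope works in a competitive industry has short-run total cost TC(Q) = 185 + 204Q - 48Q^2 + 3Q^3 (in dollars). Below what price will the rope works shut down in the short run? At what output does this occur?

$12 per unit, at Q = 8

The firm shuts down when price falls below the minimum of average variable cost. AVC = VC/Q = 204 - 48Q + 3Q^2.
At the minimum of AVC, MC = AVC. MC = 204 - 96Q + 9Q^2; setting MC = AVC gives 6Q^2 - 48Q = 0, so Q = 8. min AVC = 12.
So the shutdown price is $12.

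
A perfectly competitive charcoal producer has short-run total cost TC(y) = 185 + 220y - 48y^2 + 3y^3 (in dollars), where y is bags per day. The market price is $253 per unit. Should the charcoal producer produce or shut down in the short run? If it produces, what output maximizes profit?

Variable cost is VC = 220y - 48y^2 + 3y^3, so AVC = VC/y = 220 - 48y + 3y^2 and MC = dTC/dy = 220 - 96y + 9y^2.
The AVC parabola has its vertex at y = 48/6 = 8, where AVC = 220 - 48·8 + 3·8^2 = $28.
Since P = $253 ≥ min AVC = $28, price covers variable cost and the firm should produce.
Solving P = MC: -33 - 96y + 9y^2 = 0 ⇒ y = -1/3 or 11. On the upward-sloping branch, y* = 11.
Check: AVC at y = 11 is $55 ≤ P, so revenue covers variable cost.
Profit = P·y − TC = 253·11 − 790 = $1993.

Produce at y = 11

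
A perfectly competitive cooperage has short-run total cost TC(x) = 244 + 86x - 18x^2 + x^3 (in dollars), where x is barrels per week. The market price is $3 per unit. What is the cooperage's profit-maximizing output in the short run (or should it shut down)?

Strip out fixed cost: VC = 86x - 18x^2 + x^3. Then AVC = 86 - 18x + x^2 and MC = 86 - 36x + 3x^2.
The AVC parabola has its vertex at x = 18/2 = 9, where AVC = 86 - 18·9 + 9^2 = $5.
With P < min AVC ($3 < $5), every unit sold adds to the loss.
Best response: produce nothing and absorb the $244 fixed cost.

Shut down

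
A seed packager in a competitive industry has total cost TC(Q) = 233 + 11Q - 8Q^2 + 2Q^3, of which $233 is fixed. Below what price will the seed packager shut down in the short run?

$3 per unit

Short-run supply begins at min AVC. From VC = 11Q - 8Q^2 + 2Q^3, AVC = 11 - 8Q + 2Q^2.
At the minimum of AVC, MC = AVC. MC = 11 - 16Q + 6Q^2; setting MC = AVC gives 4Q^2 - 8Q = 0, so Q = 2. min AVC = 3.
So the shutdown price is $3.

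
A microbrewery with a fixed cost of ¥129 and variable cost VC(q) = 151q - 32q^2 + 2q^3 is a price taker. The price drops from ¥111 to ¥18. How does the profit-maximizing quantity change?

Output falls from 10 to 0 (the firm shuts down)

MC = 151 - 64q + 6q^2; the shutdown threshold is min AVC = ¥23 (at q = 8).
At P = ¥111 ≥ min AVC, set P = MC on the rising branch: q = 10.
At P = ¥18 < min AVC = ¥23, price no longer covers variable cost at any output, so the firm shuts down: q = 0.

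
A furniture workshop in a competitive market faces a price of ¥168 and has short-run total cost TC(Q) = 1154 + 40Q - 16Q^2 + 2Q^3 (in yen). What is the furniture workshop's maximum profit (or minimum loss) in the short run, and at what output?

Profit = -¥130 at Q = 8

AVC = 40 - 16Q + 2Q^2 has its minimum ¥8 at Q = 4; price ¥168 clears that bar, so the firm operates.
With MC = 40 - 32Q + 6Q^2, P = MC on the upward-sloping part at Q* = 8.
TR = 168·8 = 1344. TC = 1154 + 320 = 1474. Profit = 1344 − 1474 = -¥130.
By producing, the firm covers all variable cost plus ¥1024 of fixed cost; shutting down would lose the full ¥1154.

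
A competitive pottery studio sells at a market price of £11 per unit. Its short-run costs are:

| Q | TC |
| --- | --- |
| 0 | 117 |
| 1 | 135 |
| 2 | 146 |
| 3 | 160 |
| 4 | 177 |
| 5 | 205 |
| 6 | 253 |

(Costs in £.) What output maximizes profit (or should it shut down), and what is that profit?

Q = 0 (shut down); profit = -£117

Profit at each row (π = 11Q − TC): Q=0: -117; Q=1: -124; Q=2: -124; Q=3: -127; Q=4: -133; Q=5: -150; Q=6: -187.
Profit is highest at Q = 0. Equivalently, the lowest AVC in the table is 43/3 ≈ £14.33 at Q = 3, and P = £11 falls below it — price never covers variable cost, so the firm shuts down and loses only its fixed cost.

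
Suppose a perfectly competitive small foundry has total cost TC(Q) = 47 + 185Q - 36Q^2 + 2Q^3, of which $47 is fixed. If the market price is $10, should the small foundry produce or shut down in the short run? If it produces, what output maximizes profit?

From TC, MC = TC'(Q) = 185 - 72Q + 6Q^2 and AVC = VC/Q = 185 - 36Q + 2Q^2.
The AVC parabola has its vertex at Q = 36/4 = 9, where AVC = 185 - 36·9 + 2·9^2 = $23.
With P < min AVC ($10 < $23), every unit sold adds to the loss.
Shutting down limits the loss to fixed cost, $47.

Shut down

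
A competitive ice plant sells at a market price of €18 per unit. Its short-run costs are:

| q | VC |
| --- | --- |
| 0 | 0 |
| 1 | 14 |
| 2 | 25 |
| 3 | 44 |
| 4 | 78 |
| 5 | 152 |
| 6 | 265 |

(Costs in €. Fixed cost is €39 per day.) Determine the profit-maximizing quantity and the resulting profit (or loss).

q = 2; profit = -€28

Profit at each row (π = 18q − TC): q=0: -39; q=1: -35; q=2: -28; q=3: -29; q=4: -45; q=5: -101; q=6: -196.
Profit is maximized at q = 2. AVC there is 25/2 = €12.50 ≤ P, so producing beats shutting down (which would give -€39).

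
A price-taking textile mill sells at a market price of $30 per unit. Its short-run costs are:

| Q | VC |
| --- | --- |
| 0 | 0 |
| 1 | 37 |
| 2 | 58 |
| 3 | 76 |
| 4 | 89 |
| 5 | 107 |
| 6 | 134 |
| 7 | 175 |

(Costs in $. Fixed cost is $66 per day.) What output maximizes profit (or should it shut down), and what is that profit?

Compute π = P·Q − TC at each output: Q=0: -66; Q=1: -73; Q=2: -64; Q=3: -52; Q=4: -35; Q=5: -23; Q=6: -20; Q=7: -31.
Profit is maximized at Q = 6. AVC there is 134/6 = $22.33 ≤ P, so producing beats shutting down (which would give -$66).

Q = 6; profit = -$20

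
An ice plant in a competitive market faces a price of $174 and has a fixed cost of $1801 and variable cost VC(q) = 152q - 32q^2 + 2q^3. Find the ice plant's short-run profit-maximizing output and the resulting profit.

Profit = -$349 at q = 11

AVC = 152 - 32q + 2q^2; min AVC = $24 at q = 8. Since P = $174 ≥ min AVC, the firm produces.
With MC = 152 - 64q + 6q^2, P = MC on the upward-sloping part at q* = 11.
TR = 174·11 = 1914. TC = 1801 + 462 = 2263. Profit = 1914 − 2263 = -$349.
That loss of $349 beats the $1801 the firm would lose by shutting down; producing recovers $1452 of fixed cost.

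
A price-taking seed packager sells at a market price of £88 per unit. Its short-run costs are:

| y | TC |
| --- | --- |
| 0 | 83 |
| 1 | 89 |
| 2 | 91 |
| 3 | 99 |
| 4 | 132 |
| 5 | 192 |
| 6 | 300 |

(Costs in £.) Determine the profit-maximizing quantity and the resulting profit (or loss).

Compute π = P·y − TC at each output: y=0: -83; y=1: -1; y=2: 85; y=3: 165; y=4: 220; y=5: 248; y=6: 228.
Profit is maximized at y = 5. AVC there is 109/5 = £21.80 ≤ P, so producing beats shutting down (which would give -£83).

y = 5; profit = £248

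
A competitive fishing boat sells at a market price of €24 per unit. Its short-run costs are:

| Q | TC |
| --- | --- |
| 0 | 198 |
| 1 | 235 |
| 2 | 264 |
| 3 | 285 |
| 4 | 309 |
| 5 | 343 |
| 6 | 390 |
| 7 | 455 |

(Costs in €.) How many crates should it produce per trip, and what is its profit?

Q = 0 (shut down); profit = -€198

Tabulate TR − TC: Q=0: -198; Q=1: -211; Q=2: -216; Q=3: -213; Q=4: -213; Q=5: -223; Q=6: -246; Q=7: -287.
Profit is highest at Q = 0. Equivalently, the lowest AVC in the table is 111/4 ≈ €27.75 at Q = 4, and P = €24 falls below it — price never covers variable cost, so the firm shuts down and loses only its fixed cost.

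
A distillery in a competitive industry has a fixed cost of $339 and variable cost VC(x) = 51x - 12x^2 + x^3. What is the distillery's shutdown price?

The firm shuts down when price falls below the minimum of average variable cost. AVC = VC/x = 51 - 12x + x^2.
dAVC/dx = -12 + 2x = 0 gives x = 6. min AVC = 51 - 12·6 + 6^2 = 15.
So the shutdown price is $15.

$15 per unit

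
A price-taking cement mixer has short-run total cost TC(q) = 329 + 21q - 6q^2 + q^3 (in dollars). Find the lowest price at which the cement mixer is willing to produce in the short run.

$12 per unit

The firm shuts down when price falls below the minimum of average variable cost. AVC = VC/q = 21 - 6q + q^2.
dAVC/dq = -6 + 2q = 0 gives q = 3. min AVC = 21 - 6·3 + 3^2 = 12.
The firm shuts down for any P below $12.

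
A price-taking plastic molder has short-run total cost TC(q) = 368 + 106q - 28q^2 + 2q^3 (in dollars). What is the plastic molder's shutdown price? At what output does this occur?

$8 per unit, at q = 7

The shutdown price is the minimum of AVC. VC = 106q - 28q^2 + 2q^3, so AVC = 106 - 28q + 2q^2.
dAVC/dq = -28 + 4q = 0 gives q = 7. min AVC = 106 - 28·7 + 2·7^2 = 8.
The firm shuts down for any P below $8.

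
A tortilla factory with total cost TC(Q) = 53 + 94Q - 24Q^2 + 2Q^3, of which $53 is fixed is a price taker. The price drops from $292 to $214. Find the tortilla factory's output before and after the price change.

Output falls from 11 to 10

AVC = 94 - 24Q + 2Q^2, minimized at Q = 6 where min AVC = $22. MC = 94 - 48Q + 6Q^2.
At P = $292 ≥ min AVC, set P = MC on the rising branch: Q = 11.
At P = $214 ≥ min AVC, set P = MC: Q = 10. The firm stays open but cuts output.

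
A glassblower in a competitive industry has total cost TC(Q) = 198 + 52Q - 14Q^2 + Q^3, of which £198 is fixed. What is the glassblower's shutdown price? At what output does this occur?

£3 per unit, at Q = 7

The firm shuts down when price falls below the minimum of average variable cost. AVC = VC/Q = 52 - 14Q + Q^2.
dAVC/dQ = -14 + 2Q = 0 gives Q = 7. min AVC = 52 - 14·7 + 7^2 = 3.
The firm shuts down for any P below £3.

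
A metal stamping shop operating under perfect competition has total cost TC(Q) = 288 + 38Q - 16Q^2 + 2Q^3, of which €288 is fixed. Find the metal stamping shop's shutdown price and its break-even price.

AVC = 38 - 16Q + 2Q^2; minimized at Q = 4, giving min AVC = €6. That is the shutdown price.
ATC = 288/Q + 38 - 16Q + 2Q^2. Setting dATC/dQ = −288/Q^2 − 16 + 4Q = 0 gives Q = 6 (since 4·6^3 − 16·6^2 = 288).
min ATC = 288/6 + 38 − 16·6 + 2·6^2 = €62. That is the break-even price.
Between these two prices the firm operates at a loss; above €62 it earns a profit.

Shutdown price = €6; break-even price = €62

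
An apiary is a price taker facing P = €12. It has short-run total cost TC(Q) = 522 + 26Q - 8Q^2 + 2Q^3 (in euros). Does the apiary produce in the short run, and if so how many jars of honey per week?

Shut down

From TC, MC = TC'(Q) = 26 - 16Q + 6Q^2 and AVC = VC/Q = 26 - 8Q + 2Q^2.
The AVC parabola has its vertex at Q = 8/4 = 2, where AVC = 26 - 8·2 + 2·2^2 = €18.
P = €12 lies below min AVC = €18; no output level covers variable cost.
Best response: produce nothing and absorb the €522 fixed cost.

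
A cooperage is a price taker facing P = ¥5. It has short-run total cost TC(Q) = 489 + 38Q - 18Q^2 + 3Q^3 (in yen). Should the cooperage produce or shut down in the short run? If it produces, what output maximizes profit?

Shut down

Strip out fixed cost: VC = 38Q - 18Q^2 + 3Q^3. Then AVC = 38 - 18Q + 3Q^2 and MC = 38 - 36Q + 9Q^2.
AVC hits its minimum where MC = AVC, at Q = 3, giving min AVC = 38 - 18·3 + 3·3^2 = ¥11.
Since P = ¥5 < min AVC = ¥11, price fails to cover variable cost at any output.
Shutting down limits the loss to fixed cost, ¥489.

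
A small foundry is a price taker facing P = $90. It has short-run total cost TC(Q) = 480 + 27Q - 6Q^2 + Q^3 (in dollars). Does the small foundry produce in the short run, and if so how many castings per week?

Produce at Q = 7

Strip out fixed cost: VC = 27Q - 6Q^2 + Q^3. Then AVC = 27 - 6Q + Q^2 and MC = 27 - 12Q + 3Q^2.
AVC is minimized where dAVC/dQ = -6 + 2Q = 0, at Q = 3; min AVC = 27 - 6·3 + 3^2 = $18.
Because $90 ≥ $18, revenue can cover variable cost; the firm operates.
Solving P = MC: -63 - 12Q + 3Q^2 = 0 ⇒ Q = -3 or 7. On the upward-sloping branch, Q* = 7.
Check: AVC at Q = 7 is $34 ≤ P, so revenue covers variable cost.
Profit = P·Q − TC = 90·7 − 718 = -$88, a loss, but smaller than the $480 fixed cost the firm would lose by shutting down.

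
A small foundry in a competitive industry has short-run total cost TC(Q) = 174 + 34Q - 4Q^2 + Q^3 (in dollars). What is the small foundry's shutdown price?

Short-run supply begins at min AVC. From VC = 34Q - 4Q^2 + Q^3, AVC = 34 - 4Q + Q^2.
dAVC/dQ = -4 + 2Q = 0 gives Q = 2. min AVC = 34 - 4·2 + 2^2 = 30.
So the shutdown price is $30.

$30 per unit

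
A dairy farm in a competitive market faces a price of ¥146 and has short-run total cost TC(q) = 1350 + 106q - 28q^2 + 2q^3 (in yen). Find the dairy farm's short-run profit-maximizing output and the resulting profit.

Profit = -¥150 at q = 10

AVC = 106 - 28q + 2q^2; min AVC = ¥8 at q = 7. Since P = ¥146 ≥ min AVC, the firm produces.
MC = 106 - 56q + 6q^2. Setting P = MC and taking the root on the rising branch gives q* = 10.
TR = 146·10 = 1460. TC = 1350 + 260 = 1610. Profit = 1460 − 1610 = -¥150.
By producing, the firm covers all variable cost plus ¥1200 of fixed cost; shutting down would lose the full ¥1350.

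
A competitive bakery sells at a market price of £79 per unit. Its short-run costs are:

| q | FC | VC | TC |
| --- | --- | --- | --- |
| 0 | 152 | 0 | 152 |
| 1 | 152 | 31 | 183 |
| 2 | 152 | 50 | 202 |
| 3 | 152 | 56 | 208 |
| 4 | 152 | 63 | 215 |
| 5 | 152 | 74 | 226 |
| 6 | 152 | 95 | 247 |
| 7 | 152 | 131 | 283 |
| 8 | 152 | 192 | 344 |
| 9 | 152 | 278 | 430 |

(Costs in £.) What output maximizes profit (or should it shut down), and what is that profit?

q = 8; profit = £288

Profit at each row (π = 79q − TC): q=0: -152; q=1: -104; q=2: -44; q=3: 29; q=4: 101; q=5: 169; q=6: 227; q=7: 270; q=8: 288; q=9: 281.
Profit is maximized at q = 8. AVC there is 192/8 = £24 ≤ P, so producing beats shutting down (which would give -£152).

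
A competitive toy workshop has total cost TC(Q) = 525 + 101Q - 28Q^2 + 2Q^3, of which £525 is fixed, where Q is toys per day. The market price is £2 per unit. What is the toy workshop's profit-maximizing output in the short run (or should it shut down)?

Strip out fixed cost: VC = 101Q - 28Q^2 + 2Q^3. Then AVC = 101 - 28Q + 2Q^2 and MC = 101 - 56Q + 6Q^2.
AVC is minimized where dAVC/dQ = -28 + 4Q = 0, at Q = 7; min AVC = 101 - 28·7 + 2·7^2 = £3.
Since P = £2 < min AVC = £3, price fails to cover variable cost at any output.
Best response: produce nothing and absorb the £525 fixed cost.

Shut down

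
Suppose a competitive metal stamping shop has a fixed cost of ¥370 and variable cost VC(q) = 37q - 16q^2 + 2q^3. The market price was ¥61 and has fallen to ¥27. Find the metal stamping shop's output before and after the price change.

AVC = 37 - 16q + 2q^2, minimized at q = 4 where min AVC = ¥5. MC = 37 - 32q + 6q^2.
At P = ¥61 ≥ min AVC, set P = MC on the rising branch: q = 6.
At P = ¥27 ≥ min AVC, set P = MC: q = 5. The firm stays open but cuts output.

Output falls from 6 to 5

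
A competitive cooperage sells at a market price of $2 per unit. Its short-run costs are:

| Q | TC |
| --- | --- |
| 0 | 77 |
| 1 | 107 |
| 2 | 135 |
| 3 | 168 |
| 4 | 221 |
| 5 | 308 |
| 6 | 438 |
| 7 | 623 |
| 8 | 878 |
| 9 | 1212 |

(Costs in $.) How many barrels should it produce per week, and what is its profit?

Q = 0 (shut down); profit = -$77

Tabulate TR − TC: Q=0: -77; Q=1: -105; Q=2: -131; Q=3: -162; Q=4: -213; Q=5: -298; Q=6: -426; Q=7: -609; Q=8: -862; Q=9: -1194.
Profit is highest at Q = 0. Equivalently, the lowest AVC in the table is 58/2 ≈ $29 at Q = 2, and P = $2 falls below it — price never covers variable cost, so the firm shuts down and loses only its fixed cost.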